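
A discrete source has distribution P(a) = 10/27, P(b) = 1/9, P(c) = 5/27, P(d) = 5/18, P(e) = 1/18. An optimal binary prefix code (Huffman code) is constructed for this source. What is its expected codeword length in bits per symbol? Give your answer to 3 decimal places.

Repeatedly combine the two least-probable nodes; the expected code length is the sum of the merged weights.
merge 1/18 + 1/9 → 1/6
merge 1/6 + 5/27 → 19/54
merge 5/18 + 19/54 → 17/27
merge 10/27 + 17/27 → 1
L = 1/6 + 19/54 + 17/27 + 1 = 58/27 ≈ 2.148 bits/symbol.

2.148 bits/symbol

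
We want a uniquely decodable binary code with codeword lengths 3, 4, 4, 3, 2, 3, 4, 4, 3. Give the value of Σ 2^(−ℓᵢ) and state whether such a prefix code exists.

With common denominator 2^4 = 16: Σ 2^(−ℓᵢ) = 2/16 + 1/16 + 1/16 + 2/16 + 4/16 + 2/16 + 1/16 + 1/16 + 2/16 = 16/16 = 1.
Kraft's inequality requires Σ ≤ 1; here Σ = 1 ≤ 1, so such a prefix code exists.

1; yes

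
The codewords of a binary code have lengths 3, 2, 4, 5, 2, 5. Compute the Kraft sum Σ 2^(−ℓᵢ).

With common denominator 2^5 = 32: Σ 2^(−ℓᵢ) = 4/32 + 8/32 + 2/32 + 1/32 + 8/32 + 1/32 = 24/32 = 0.75.

0.75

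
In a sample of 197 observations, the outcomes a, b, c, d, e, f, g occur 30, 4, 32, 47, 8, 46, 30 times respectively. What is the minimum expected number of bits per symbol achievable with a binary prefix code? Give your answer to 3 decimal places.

2.589 bits/symbol

Probabilities are the counts divided by 197.
Repeatedly combine the two least-probable nodes; the expected code length is the sum of the merged weights.
merge 4/197 + 8/197 → 12/197
merge 12/197 + 30/197 → 42/197
merge 30/197 + 32/197 → 62/197
merge 42/197 + 46/197 → 88/197
merge 47/197 + 62/197 → 109/197
merge 88/197 + 109/197 → 1
L = 12/197 + 42/197 + 62/197 + 88/197 + 109/197 + 1 = 510/197 ≈ 2.589 bits/symbol.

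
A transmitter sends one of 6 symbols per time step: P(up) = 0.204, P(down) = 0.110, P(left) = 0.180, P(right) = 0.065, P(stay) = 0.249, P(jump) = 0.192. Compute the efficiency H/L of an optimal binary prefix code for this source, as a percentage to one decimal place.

97.9%

Entropy H = −Σ p log₂ p ≈ 2.4763 bits.
Huffman merges: 13/200+11/100→7/40; 7/40+9/50→71/200; 24/125+51/250→99/250; 249/1000+71/200→151/250; 99/250+151/250→1. L = 253/100 ≈ 2.5300.
Efficiency = H/L = 2.4763/2.5300 = 97.9%.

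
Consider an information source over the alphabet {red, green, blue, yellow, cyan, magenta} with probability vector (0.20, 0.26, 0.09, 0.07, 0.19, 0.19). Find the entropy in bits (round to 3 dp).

H = −Σ pᵢ log₂ pᵢ.
−0.20·log₂(0.20) = 0.4644
−0.26·log₂(0.26) = 0.5053
−0.09·log₂(0.09) = 0.3127
−0.07·log₂(0.07) = 0.2686
−0.19·log₂(0.19) = 0.4552
−0.19·log₂(0.19) = 0.4552
Sum ≈ 2.4613 → 2.461 bits.

2.461 bits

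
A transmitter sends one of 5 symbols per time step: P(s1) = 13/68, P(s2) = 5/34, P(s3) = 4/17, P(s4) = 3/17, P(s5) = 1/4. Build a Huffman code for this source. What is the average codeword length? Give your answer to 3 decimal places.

Repeatedly combine the two least-probable nodes; the expected code length is the sum of the merged weights.
merge 5/34 + 3/17 → 11/34
merge 13/68 + 4/17 → 29/68
merge 1/4 + 11/34 → 39/68
merge 29/68 + 39/68 → 1
L = 11/34 + 29/68 + 39/68 + 1 = 79/34 ≈ 2.324 bits/symbol.

2.324 bits/symbol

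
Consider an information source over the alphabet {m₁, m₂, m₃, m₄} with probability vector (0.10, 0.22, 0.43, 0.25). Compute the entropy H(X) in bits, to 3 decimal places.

H = −Σ pᵢ log₂ pᵢ.
−0.10·log₂(0.10) = 0.3322
−0.22·log₂(0.22) = 0.4806
−0.43·log₂(0.43) = 0.5236
−0.25·log₂(0.25) = 0.5000
Sum ≈ 1.8363 → 1.836 bits.

1.836 bits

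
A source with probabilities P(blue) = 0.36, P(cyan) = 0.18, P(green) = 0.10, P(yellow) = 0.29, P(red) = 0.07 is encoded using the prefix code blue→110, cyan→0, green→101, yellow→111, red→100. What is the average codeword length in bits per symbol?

2.64 bits/symbol

L̄ = Σ pᵢ·ℓᵢ = 0.36·3 + 0.18·1 + 0.10·3 + 0.29·3 + 0.07·3 = 2.64 bits/symbol.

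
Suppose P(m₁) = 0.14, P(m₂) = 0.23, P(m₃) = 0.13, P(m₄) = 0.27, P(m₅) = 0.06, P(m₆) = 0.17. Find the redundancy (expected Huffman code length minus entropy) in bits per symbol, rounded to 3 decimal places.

Entropy H = −Σ p log₂ p ≈ 2.4556 bits.
Huffman merges: 3/50+13/100→19/100; 7/50+17/100→31/100; 19/100+23/100→21/50; 27/100+31/100→29/50; 21/50+29/50→1. L = 5/2 ≈ 2.5000.
L − H = 2.5000 − 2.4556 = 0.044 bits.

0.044 bits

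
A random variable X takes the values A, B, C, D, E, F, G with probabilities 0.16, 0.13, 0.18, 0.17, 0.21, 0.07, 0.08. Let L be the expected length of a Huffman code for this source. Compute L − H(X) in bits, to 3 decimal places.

Entropy H = −Σ p log₂ p ≈ 2.7184 bits.
Huffman merges: 7/100+2/25→3/20; 13/100+3/20→7/25; 4/25+17/100→33/100; 9/50+21/100→39/100; 7/25+33/100→61/100; 39/100+61/100→1. L = 69/25 ≈ 2.7600.
L − H = 2.7600 − 2.7184 = 0.042 bits.

0.042 bits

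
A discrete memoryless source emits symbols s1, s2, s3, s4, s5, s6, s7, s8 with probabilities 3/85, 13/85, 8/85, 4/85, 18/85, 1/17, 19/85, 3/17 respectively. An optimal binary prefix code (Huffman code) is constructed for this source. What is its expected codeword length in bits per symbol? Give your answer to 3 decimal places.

Repeatedly combine the two least-probable nodes; the expected code length is the sum of the merged weights.
merge 3/85 + 4/85 → 7/85
merge 1/17 + 7/85 → 12/85
merge 8/85 + 12/85 → 4/17
merge 13/85 + 3/17 → 28/85
merge 18/85 + 19/85 → 37/85
merge 4/17 + 28/85 → 48/85
merge 37/85 + 48/85 → 1
L = 7/85 + 12/85 + 4/17 + 28/85 + 37/85 + 48/85 + 1 = 237/85 ≈ 2.788 bits/symbol.

2.788 bits/symbol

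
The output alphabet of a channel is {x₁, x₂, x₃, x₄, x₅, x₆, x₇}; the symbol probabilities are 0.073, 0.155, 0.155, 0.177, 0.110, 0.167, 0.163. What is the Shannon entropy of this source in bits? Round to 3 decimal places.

2.760 bits

H = −Σ pᵢ log₂ pᵢ.
−0.073·log₂(0.073) = 0.2756
−0.155·log₂(0.155) = 0.4169
−0.155·log₂(0.155) = 0.4169
−0.177·log₂(0.177) = 0.4422
−0.110·log₂(0.110) = 0.3503
−0.167·log₂(0.167) = 0.4312
−0.163·log₂(0.163) = 0.4266
Sum ≈ 2.7597 → 2.760 bits.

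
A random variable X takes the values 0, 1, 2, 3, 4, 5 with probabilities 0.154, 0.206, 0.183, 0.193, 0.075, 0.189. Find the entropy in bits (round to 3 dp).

H = −Σ pᵢ log₂ pᵢ.
−0.154·log₂(0.154) = 0.4156
−0.206·log₂(0.206) = 0.4695
−0.183·log₂(0.183) = 0.4484
−0.193·log₂(0.193) = 0.4581
−0.075·log₂(0.075) = 0.2803
−0.189·log₂(0.189) = 0.4543
Sum ≈ 2.5261 → 2.526 bits.

2.526 bits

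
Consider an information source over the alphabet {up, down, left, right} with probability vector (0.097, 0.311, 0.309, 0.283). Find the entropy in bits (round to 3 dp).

H = −Σ pᵢ log₂ pᵢ.
−0.097·log₂(0.097) = 0.3265
−0.311·log₂(0.311) = 0.5240
−0.309·log₂(0.309) = 0.5235
−0.283·log₂(0.283) = 0.5154
Sum ≈ 1.8895 → 1.889 bits.

1.889 bits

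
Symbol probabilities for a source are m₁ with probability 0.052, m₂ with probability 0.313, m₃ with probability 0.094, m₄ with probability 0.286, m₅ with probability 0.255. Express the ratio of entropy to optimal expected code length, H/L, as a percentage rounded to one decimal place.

97.2%

Entropy H = −Σ p log₂ p ≈ 2.0862 bits.
Huffman merges: 13/250+47/500→73/500; 73/500+51/200→401/1000; 143/500+313/1000→599/1000; 401/1000+599/1000→1. L = 1073/500 ≈ 2.1460.
Efficiency = H/L = 2.0862/2.1460 = 97.2%.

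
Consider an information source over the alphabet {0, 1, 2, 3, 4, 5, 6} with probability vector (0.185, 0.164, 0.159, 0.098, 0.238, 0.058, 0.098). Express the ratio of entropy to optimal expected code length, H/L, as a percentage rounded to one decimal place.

98.3%

Entropy H = −Σ p log₂ p ≈ 2.6879 bits.
Huffman merges: 29/500+49/500→39/250; 49/500+39/250→127/500; 159/1000+41/250→323/1000; 37/200+119/500→423/1000; 127/500+323/1000→577/1000; 423/1000+577/1000→1. L = 2733/1000 ≈ 2.7330.
Efficiency = H/L = 2.6879/2.7330 = 98.3%.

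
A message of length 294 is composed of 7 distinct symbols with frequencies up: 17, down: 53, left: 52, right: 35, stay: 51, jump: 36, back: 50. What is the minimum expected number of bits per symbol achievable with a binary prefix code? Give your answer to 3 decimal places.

Probabilities are the counts divided by 294.
Repeatedly combine the two least-probable nodes; the expected code length is the sum of the merged weights.
merge 17/294 + 5/42 → 26/147
merge 6/49 + 25/147 → 43/147
merge 17/98 + 26/147 → 103/294
merge 26/147 + 53/294 → 5/14
merge 43/147 + 103/294 → 9/14
merge 5/14 + 9/14 → 1
L = 26/147 + 43/147 + 103/294 + 5/14 + 9/14 + 1 = 829/294 ≈ 2.820 bits/symbol.

2.820 bits/symbol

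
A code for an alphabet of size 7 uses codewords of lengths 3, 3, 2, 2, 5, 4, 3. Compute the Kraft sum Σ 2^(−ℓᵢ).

0.96875

With common denominator 2^5 = 32: Σ 2^(−ℓᵢ) = 4/32 + 4/32 + 8/32 + 8/32 + 1/32 + 2/32 + 4/32 = 31/32 = 0.96875.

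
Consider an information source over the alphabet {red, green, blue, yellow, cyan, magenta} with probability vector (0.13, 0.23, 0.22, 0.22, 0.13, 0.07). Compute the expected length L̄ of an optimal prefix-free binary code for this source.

Repeatedly combine the two least-probable nodes; the expected code length is the sum of the merged weights.
merge 7/100 + 13/100 → 1/5
merge 13/100 + 1/5 → 33/100
merge 11/50 + 11/50 → 11/25
merge 23/100 + 33/100 → 14/25
merge 11/25 + 14/25 → 1
L = 1/5 + 33/100 + 11/25 + 14/25 + 1 = 253/100 = 2.53 bits/symbol.

2.53 bits/symbol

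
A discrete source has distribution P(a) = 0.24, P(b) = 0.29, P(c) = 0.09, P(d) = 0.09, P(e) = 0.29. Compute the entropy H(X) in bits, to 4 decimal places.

H = −Σ pᵢ log₂ pᵢ.
−0.24·log₂(0.24) = 0.4941
−0.29·log₂(0.29) = 0.5179
−0.09·log₂(0.09) = 0.3127
−0.09·log₂(0.09) = 0.3127
−0.29·log₂(0.29) = 0.5179
Sum ≈ 2.1552 → 2.1552 bits.

2.1552 bits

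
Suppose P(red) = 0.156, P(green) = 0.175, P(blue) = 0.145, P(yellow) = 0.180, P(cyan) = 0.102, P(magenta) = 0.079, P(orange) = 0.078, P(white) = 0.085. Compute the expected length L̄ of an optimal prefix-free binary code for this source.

2.977 bits/symbol

Repeatedly combine the two least-probable nodes; the expected code length is the sum of the merged weights.
merge 39/500 + 79/1000 → 157/1000
merge 17/200 + 51/500 → 187/1000
merge 29/200 + 39/250 → 301/1000
merge 157/1000 + 7/40 → 83/250
merge 9/50 + 187/1000 → 367/1000
merge 301/1000 + 83/250 → 633/1000
merge 367/1000 + 633/1000 → 1
L = 157/1000 + 187/1000 + 301/1000 + 83/250 + 367/1000 + 633/1000 + 1 = 2977/1000 = 2.977 bits/symbol.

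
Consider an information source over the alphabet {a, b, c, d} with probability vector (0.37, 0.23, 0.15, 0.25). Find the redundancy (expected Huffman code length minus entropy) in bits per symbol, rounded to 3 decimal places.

Entropy H = −Σ p log₂ p ≈ 1.9289 bits.
Huffman merges: 3/20+23/100→19/50; 1/4+37/100→31/50; 19/50+31/50→1. L = 2 ≈ 2.0000.
L − H = 2.0000 − 1.9289 = 0.071 bits.

0.071 bits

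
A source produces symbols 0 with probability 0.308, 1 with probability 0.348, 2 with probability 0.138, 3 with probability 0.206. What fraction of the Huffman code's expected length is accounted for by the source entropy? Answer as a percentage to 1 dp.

Entropy H = −Σ p log₂ p ≈ 1.9171 bits.
Huffman merges: 69/500+103/500→43/125; 77/250+43/125→163/250; 87/250+163/250→1. L = 499/250 ≈ 1.9960.
Efficiency = H/L = 1.9171/1.9960 = 96.0%.

96.0%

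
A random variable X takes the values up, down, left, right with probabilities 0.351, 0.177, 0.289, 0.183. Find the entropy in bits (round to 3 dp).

1.938 bits

H = −Σ pᵢ log₂ pᵢ.
−0.351·log₂(0.351) = 0.5302
−0.177·log₂(0.177) = 0.4422
−0.289·log₂(0.289) = 0.5176
−0.183·log₂(0.183) = 0.4484
Sum ≈ 1.9383 → 1.938 bits.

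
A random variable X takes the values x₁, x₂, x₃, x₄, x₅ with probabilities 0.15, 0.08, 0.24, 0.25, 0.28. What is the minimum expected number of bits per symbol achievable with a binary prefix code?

Repeatedly combine the two least-probable nodes; the expected code length is the sum of the merged weights.
merge 2/25 + 3/20 → 23/100
merge 23/100 + 6/25 → 47/100
merge 1/4 + 7/25 → 53/100
merge 47/100 + 53/100 → 1
L = 23/100 + 47/100 + 53/100 + 1 = 223/100 = 2.23 bits/symbol.

2.23 bits/symbol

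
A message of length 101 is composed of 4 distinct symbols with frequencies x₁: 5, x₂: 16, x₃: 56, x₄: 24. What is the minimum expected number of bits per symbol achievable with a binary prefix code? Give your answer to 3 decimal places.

Probabilities are the counts divided by 101.
Repeatedly combine the two least-probable nodes; the expected code length is the sum of the merged weights.
merge 5/101 + 16/101 → 21/101
merge 21/101 + 24/101 → 45/101
merge 45/101 + 56/101 → 1
L = 21/101 + 45/101 + 1 = 167/101 ≈ 1.653 bits/symbol.

1.653 bits/symbol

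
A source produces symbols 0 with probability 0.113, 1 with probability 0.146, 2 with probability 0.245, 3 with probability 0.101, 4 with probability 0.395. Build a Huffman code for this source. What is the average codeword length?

2.179 bits/symbol

Repeatedly combine the two least-probable nodes; the expected code length is the sum of the merged weights.
merge 101/1000 + 113/1000 → 107/500
merge 73/500 + 107/500 → 9/25
merge 49/200 + 9/25 → 121/200
merge 79/200 + 121/200 → 1
L = 107/500 + 9/25 + 121/200 + 1 = 2179/1000 = 2.179 bits/symbol.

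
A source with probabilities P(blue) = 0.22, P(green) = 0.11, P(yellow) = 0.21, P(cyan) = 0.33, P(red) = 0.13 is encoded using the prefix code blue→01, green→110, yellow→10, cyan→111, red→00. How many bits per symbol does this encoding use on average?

L̄ = Σ pᵢ·ℓᵢ = 0.22·2 + 0.11·3 + 0.21·2 + 0.33·3 + 0.13·2 = 2.44 bits/symbol.

2.44 bits/symbol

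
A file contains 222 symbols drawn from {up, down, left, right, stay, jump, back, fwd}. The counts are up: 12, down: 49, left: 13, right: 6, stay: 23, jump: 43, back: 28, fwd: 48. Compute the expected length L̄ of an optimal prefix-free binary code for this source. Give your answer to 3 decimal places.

2.784 bits/symbol

Probabilities are the counts divided by 222.
Repeatedly combine the two least-probable nodes; the expected code length is the sum of the merged weights.
merge 1/37 + 2/37 → 3/37
merge 13/222 + 3/37 → 31/222
merge 23/222 + 14/111 → 17/74
merge 31/222 + 43/222 → 1/3
merge 8/37 + 49/222 → 97/222
merge 17/74 + 1/3 → 125/222
merge 97/222 + 125/222 → 1
L = 3/37 + 31/222 + 17/74 + 1/3 + 97/222 + 125/222 + 1 = 103/37 ≈ 2.784 bits/symbol.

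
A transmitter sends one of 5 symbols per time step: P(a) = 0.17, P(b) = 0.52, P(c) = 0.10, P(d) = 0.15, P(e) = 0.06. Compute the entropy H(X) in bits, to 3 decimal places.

1.911 bits

H = −Σ pᵢ log₂ pᵢ.
−0.17·log₂(0.17) = 0.4346
−0.52·log₂(0.52) = 0.4906
−0.10·log₂(0.10) = 0.3322
−0.15·log₂(0.15) = 0.4105
−0.06·log₂(0.06) = 0.2435
Sum ≈ 1.9114 → 1.911 bits.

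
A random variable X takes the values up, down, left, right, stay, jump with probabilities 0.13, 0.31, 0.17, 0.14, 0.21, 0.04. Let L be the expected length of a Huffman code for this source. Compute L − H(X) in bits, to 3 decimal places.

Entropy H = −Σ p log₂ p ≈ 2.3967 bits.
Huffman merges: 1/25+13/100→17/100; 7/50+17/100→31/100; 17/100+21/100→19/50; 31/100+31/100→31/50; 19/50+31/50→1. L = 62/25 ≈ 2.4800.
L − H = 2.4800 − 2.3967 = 0.083 bits.

0.083 bits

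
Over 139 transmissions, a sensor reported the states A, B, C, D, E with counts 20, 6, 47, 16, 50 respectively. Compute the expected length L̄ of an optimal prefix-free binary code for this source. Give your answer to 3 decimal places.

2.101 bits/symbol

Probabilities are the counts divided by 139.
Repeatedly combine the two least-probable nodes; the expected code length is the sum of the merged weights.
merge 6/139 + 16/139 → 22/139
merge 20/139 + 22/139 → 42/139
merge 42/139 + 47/139 → 89/139
merge 50/139 + 89/139 → 1
L = 22/139 + 42/139 + 89/139 + 1 = 292/139 ≈ 2.101 bits/symbol.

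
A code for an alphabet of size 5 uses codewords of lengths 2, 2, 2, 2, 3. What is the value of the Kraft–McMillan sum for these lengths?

With common denominator 2^3 = 8: Σ 2^(−ℓᵢ) = 2/8 + 2/8 + 2/8 + 2/8 + 1/8 = 9/8 = 1.125.

1.125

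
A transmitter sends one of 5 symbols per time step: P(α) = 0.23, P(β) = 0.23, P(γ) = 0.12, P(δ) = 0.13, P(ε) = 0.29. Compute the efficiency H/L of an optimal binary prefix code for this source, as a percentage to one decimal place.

99.7%

Entropy H = −Σ p log₂ p ≈ 2.2430 bits.
Huffman merges: 3/25+13/100→1/4; 23/100+23/100→23/50; 1/4+29/100→27/50; 23/50+27/50→1. L = 9/4 ≈ 2.2500.
Efficiency = H/L = 2.2430/2.2500 = 99.7%.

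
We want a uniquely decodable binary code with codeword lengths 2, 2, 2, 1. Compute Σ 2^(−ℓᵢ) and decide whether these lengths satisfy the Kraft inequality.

With common denominator 2^2 = 4: Σ 2^(−ℓᵢ) = 1/4 + 1/4 + 1/4 + 2/4 = 5/4 = 1.25.
Kraft's inequality requires Σ ≤ 1; here Σ = 1.25 > 1, so no such prefix code exists.

1.25; no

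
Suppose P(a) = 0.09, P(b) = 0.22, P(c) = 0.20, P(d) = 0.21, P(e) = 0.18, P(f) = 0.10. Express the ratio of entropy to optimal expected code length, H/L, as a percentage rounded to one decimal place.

98.0%

Entropy H = −Σ p log₂ p ≈ 2.5079 bits.
Huffman merges: 9/100+1/10→19/100; 9/50+19/100→37/100; 1/5+21/100→41/100; 11/50+37/100→59/100; 41/100+59/100→1. L = 64/25 ≈ 2.5600.
Efficiency = H/L = 2.5079/2.5600 = 98.0%.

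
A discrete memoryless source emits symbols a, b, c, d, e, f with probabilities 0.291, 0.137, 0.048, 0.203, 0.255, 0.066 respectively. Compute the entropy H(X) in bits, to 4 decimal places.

2.3499 bits

H = −Σ pᵢ log₂ pᵢ.
−0.291·log₂(0.291) = 0.5182
−0.137·log₂(0.137) = 0.3929
−0.048·log₂(0.048) = 0.2103
−0.203·log₂(0.203) = 0.4670
−0.255·log₂(0.255) = 0.5027
−0.066·log₂(0.066) = 0.2588
Sum ≈ 2.3499 → 2.3499 bits.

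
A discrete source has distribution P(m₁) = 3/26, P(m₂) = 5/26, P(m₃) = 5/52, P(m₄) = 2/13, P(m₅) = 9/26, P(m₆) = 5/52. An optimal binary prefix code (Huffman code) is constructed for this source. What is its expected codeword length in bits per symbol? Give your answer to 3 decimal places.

2.462 bits/symbol

Repeatedly combine the two least-probable nodes; the expected code length is the sum of the merged weights.
merge 5/52 + 5/52 → 5/26
merge 3/26 + 2/13 → 7/26
merge 5/26 + 5/26 → 5/13
merge 7/26 + 9/26 → 8/13
merge 5/13 + 8/13 → 1
L = 5/26 + 7/26 + 5/13 + 8/13 + 1 = 32/13 ≈ 2.462 bits/symbol.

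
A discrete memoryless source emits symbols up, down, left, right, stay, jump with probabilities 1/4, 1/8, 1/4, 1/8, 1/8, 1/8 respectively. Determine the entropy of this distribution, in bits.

2.5 bits

Each probability is a power of 1/2, so log₂(1/p) is an integer.
H = Σ p·log₂(1/p) = 1/4·2 + 1/8·3 + 1/4·2 + 1/8·3 + 1/8·3 + 1/8·3 = 2.5 bits.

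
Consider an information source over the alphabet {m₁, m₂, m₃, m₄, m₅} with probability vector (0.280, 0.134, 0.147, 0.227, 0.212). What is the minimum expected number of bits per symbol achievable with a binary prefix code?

Repeatedly combine the two least-probable nodes; the expected code length is the sum of the merged weights.
merge 67/500 + 147/1000 → 281/1000
merge 53/250 + 227/1000 → 439/1000
merge 7/25 + 281/1000 → 561/1000
merge 439/1000 + 561/1000 → 1
L = 281/1000 + 439/1000 + 561/1000 + 1 = 2281/1000 = 2.281 bits/symbol.

2.281 bits/symbol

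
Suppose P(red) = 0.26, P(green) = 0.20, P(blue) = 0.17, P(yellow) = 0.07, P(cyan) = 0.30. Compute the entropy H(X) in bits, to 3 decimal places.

H = −Σ pᵢ log₂ pᵢ.
−0.26·log₂(0.26) = 0.5053
−0.20·log₂(0.20) = 0.4644
−0.17·log₂(0.17) = 0.4346
−0.07·log₂(0.07) = 0.2686
−0.30·log₂(0.30) = 0.5211
Sum ≈ 2.1939 → 2.194 bits.

2.194 bits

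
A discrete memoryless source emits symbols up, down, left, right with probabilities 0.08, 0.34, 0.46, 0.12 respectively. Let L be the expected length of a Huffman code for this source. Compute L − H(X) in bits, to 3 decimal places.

Entropy H = −Σ p log₂ p ≈ 1.7031 bits.
Huffman merges: 2/25+3/25→1/5; 1/5+17/50→27/50; 23/50+27/50→1. L = 87/50 ≈ 1.7400.
L − H = 1.7400 − 1.7031 = 0.037 bits.

0.037 bits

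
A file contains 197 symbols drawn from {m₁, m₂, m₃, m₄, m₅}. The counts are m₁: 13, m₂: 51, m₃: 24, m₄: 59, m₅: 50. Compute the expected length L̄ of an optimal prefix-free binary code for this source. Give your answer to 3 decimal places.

Probabilities are the counts divided by 197.
Repeatedly combine the two least-probable nodes; the expected code length is the sum of the merged weights.
merge 13/197 + 24/197 → 37/197
merge 37/197 + 50/197 → 87/197
merge 51/197 + 59/197 → 110/197
merge 87/197 + 110/197 → 1
L = 37/197 + 87/197 + 110/197 + 1 = 431/197 ≈ 2.188 bits/symbol.

2.188 bits/symbol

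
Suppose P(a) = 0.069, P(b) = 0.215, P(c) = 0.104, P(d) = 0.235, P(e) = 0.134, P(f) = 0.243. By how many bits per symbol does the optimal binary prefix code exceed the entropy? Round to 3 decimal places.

0.022 bits

Entropy H = −Σ p log₂ p ≈ 2.4580 bits.
Huffman merges: 69/1000+13/125→173/1000; 67/500+173/1000→307/1000; 43/200+47/200→9/20; 243/1000+307/1000→11/20; 9/20+11/20→1. L = 62/25 ≈ 2.4800.
L − H = 2.4800 − 2.4580 = 0.022 bits.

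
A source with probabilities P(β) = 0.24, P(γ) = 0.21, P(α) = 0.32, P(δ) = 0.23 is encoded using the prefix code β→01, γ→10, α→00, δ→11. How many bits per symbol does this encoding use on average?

L̄ = Σ pᵢ·ℓᵢ = 0.24·2 + 0.21·2 + 0.32·2 + 0.23·2 = 2 bits/symbol.

2 bits/symbol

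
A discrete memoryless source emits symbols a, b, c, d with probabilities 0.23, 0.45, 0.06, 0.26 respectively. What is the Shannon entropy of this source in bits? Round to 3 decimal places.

H = −Σ pᵢ log₂ pᵢ.
−0.23·log₂(0.23) = 0.4877
−0.45·log₂(0.45) = 0.5184
−0.06·log₂(0.06) = 0.2435
−0.26·log₂(0.26) = 0.5053
Sum ≈ 1.7549 → 1.755 bits.

1.755 bits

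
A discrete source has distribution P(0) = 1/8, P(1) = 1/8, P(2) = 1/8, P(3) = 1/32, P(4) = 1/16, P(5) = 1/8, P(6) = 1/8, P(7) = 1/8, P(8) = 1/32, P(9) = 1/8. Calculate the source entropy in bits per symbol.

Each probability is a power of 1/2, so log₂(1/p) is an integer.
H = Σ p·log₂(1/p) = 1/8·3 + 1/8·3 + 1/8·3 + 1/32·5 + 1/16·4 + 1/8·3 + 1/8·3 + 1/8·3 + 1/32·5 + 1/8·3 = 3.1875 bits.

3.1875 bits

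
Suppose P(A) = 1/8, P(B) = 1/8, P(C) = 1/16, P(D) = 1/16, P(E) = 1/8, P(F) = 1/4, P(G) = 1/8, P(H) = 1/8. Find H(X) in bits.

Each probability is a power of 1/2, so log₂(1/p) is an integer.
H = Σ p·log₂(1/p) = 1/8·3 + 1/8·3 + 1/16·4 + 1/16·4 + 1/8·3 + 1/4·2 + 1/8·3 + 1/8·3 = 2.875 bits.

2.875 bits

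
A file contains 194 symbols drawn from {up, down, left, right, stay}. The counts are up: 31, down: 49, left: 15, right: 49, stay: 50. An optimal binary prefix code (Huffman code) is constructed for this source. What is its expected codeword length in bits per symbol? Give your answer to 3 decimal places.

Probabilities are the counts divided by 194.
Repeatedly combine the two least-probable nodes; the expected code length is the sum of the merged weights.
merge 15/194 + 31/194 → 23/97
merge 23/97 + 49/194 → 95/194
merge 49/194 + 25/97 → 99/194
merge 95/194 + 99/194 → 1
L = 23/97 + 95/194 + 99/194 + 1 = 217/97 ≈ 2.237 bits/symbol.

2.237 bits/symbol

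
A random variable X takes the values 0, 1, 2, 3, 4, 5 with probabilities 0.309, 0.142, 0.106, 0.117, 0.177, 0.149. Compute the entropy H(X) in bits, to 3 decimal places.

H = −Σ pᵢ log₂ pᵢ.
−0.309·log₂(0.309) = 0.5235
−0.142·log₂(0.142) = 0.3999
−0.106·log₂(0.106) = 0.3432
−0.117·log₂(0.117) = 0.3622
−0.177·log₂(0.177) = 0.4422
−0.149·log₂(0.149) = 0.4092
Sum ≈ 2.4802 → 2.480 bits.

2.480 bits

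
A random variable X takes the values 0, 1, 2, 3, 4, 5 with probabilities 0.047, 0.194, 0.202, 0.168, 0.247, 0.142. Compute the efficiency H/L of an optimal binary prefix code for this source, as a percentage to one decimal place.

96.7%

Entropy H = −Σ p log₂ p ≈ 2.4630 bits.
Huffman merges: 47/1000+71/500→189/1000; 21/125+189/1000→357/1000; 97/500+101/500→99/250; 247/1000+357/1000→151/250; 99/250+151/250→1. L = 1273/500 ≈ 2.5460.
Efficiency = H/L = 2.4630/2.5460 = 96.7%.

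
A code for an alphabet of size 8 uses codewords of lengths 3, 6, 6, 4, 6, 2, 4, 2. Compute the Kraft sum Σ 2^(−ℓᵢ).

0.796875

With common denominator 2^6 = 64: Σ 2^(−ℓᵢ) = 8/64 + 1/64 + 1/64 + 4/64 + 1/64 + 16/64 + 4/64 + 16/64 = 51/64 = 0.796875.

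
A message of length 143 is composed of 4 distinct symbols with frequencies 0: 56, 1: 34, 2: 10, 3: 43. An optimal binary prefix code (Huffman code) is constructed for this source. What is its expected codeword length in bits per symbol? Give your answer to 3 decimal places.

1.916 bits/symbol

Probabilities are the counts divided by 143.
Repeatedly combine the two least-probable nodes; the expected code length is the sum of the merged weights.
merge 10/143 + 34/143 → 4/13
merge 43/143 + 4/13 → 87/143
merge 56/143 + 87/143 → 1
L = 4/13 + 87/143 + 1 = 274/143 ≈ 1.916 bits/symbol.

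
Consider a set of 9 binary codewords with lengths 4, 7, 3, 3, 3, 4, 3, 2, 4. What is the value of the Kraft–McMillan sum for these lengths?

0.9453125

With common denominator 2^7 = 128: Σ 2^(−ℓᵢ) = 8/128 + 1/128 + 16/128 + 16/128 + 16/128 + 8/128 + 16/128 + 32/128 + 8/128 = 121/128 = 0.9453125.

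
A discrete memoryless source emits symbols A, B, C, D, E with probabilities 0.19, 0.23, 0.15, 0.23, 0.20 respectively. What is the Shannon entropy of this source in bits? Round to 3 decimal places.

H = −Σ pᵢ log₂ pᵢ.
−0.19·log₂(0.19) = 0.4552
−0.23·log₂(0.23) = 0.4877
−0.15·log₂(0.15) = 0.4105
−0.23·log₂(0.23) = 0.4877
−0.20·log₂(0.20) = 0.4644
Sum ≈ 2.3055 → 2.305 bits.

2.305 bits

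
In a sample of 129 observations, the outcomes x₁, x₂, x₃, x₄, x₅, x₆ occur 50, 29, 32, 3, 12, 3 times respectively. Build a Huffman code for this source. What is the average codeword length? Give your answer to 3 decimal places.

2.163 bits/symbol

Probabilities are the counts divided by 129.
Repeatedly combine the two least-probable nodes; the expected code length is the sum of the merged weights.
merge 1/43 + 1/43 → 2/43
merge 2/43 + 4/43 → 6/43
merge 6/43 + 29/129 → 47/129
merge 32/129 + 47/129 → 79/129
merge 50/129 + 79/129 → 1
L = 2/43 + 6/43 + 47/129 + 79/129 + 1 = 93/43 ≈ 2.163 bits/symbol.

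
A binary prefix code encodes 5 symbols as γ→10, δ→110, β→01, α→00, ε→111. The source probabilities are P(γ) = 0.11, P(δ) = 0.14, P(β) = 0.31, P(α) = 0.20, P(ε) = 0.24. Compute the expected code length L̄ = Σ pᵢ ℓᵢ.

L̄ = Σ pᵢ·ℓᵢ = 0.11·2 + 0.14·3 + 0.31·2 + 0.20·2 + 0.24·3 = 2.38 bits/symbol.

2.38 bits/symbol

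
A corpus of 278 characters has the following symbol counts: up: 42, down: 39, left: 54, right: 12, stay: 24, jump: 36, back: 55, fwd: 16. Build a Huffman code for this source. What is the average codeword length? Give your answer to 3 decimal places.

2.896 bits/symbol

Probabilities are the counts divided by 278.
Repeatedly combine the two least-probable nodes; the expected code length is the sum of the merged weights.
merge 6/139 + 8/139 → 14/139
merge 12/139 + 14/139 → 26/139
merge 18/139 + 39/278 → 75/278
merge 21/139 + 26/139 → 47/139
merge 27/139 + 55/278 → 109/278
merge 75/278 + 47/139 → 169/278
merge 109/278 + 169/278 → 1
L = 14/139 + 26/139 + 75/278 + 47/139 + 109/278 + 169/278 + 1 = 805/278 ≈ 2.896 bits/symbol.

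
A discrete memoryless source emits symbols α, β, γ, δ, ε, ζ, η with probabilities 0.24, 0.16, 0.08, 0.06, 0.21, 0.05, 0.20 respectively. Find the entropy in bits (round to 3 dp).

H = −Σ pᵢ log₂ pᵢ.
−0.24·log₂(0.24) = 0.4941
−0.16·log₂(0.16) = 0.4230
−0.08·log₂(0.08) = 0.2915
−0.06·log₂(0.06) = 0.2435
−0.21·log₂(0.21) = 0.4728
−0.05·log₂(0.05) = 0.2161
−0.20·log₂(0.20) = 0.4644
Sum ≈ 2.6055 → 2.605 bits.

2.605 bits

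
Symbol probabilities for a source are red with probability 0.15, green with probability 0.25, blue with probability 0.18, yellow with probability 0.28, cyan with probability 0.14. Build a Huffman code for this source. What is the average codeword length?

2.29 bits/symbol

Repeatedly combine the two least-probable nodes; the expected code length is the sum of the merged weights.
merge 7/50 + 3/20 → 29/100
merge 9/50 + 1/4 → 43/100
merge 7/25 + 29/100 → 57/100
merge 43/100 + 57/100 → 1
L = 29/100 + 43/100 + 57/100 + 1 = 229/100 = 2.29 bits/symbol.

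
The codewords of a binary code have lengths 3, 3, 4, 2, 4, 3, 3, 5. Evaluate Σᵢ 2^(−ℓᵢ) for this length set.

0.90625

With common denominator 2^5 = 32: Σ 2^(−ℓᵢ) = 4/32 + 4/32 + 2/32 + 8/32 + 2/32 + 4/32 + 4/32 + 1/32 = 29/32 = 0.90625.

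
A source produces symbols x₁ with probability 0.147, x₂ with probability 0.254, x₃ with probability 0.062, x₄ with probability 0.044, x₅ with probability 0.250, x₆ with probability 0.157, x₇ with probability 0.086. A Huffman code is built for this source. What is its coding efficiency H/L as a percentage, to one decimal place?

Entropy H = −Σ p log₂ p ≈ 2.5796 bits.
Huffman merges: 11/250+31/500→53/500; 43/500+53/500→24/125; 147/1000+157/1000→38/125; 24/125+1/4→221/500; 127/500+38/125→279/500; 221/500+279/500→1. L = 1301/500 ≈ 2.6020.
Efficiency = H/L = 2.5796/2.6020 = 99.1%.

99.1%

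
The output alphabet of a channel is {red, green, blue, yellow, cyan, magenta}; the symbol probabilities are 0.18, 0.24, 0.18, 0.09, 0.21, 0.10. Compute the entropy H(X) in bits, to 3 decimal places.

H = −Σ pᵢ log₂ pᵢ.
−0.18·log₂(0.18) = 0.4453
−0.24·log₂(0.24) = 0.4941
−0.18·log₂(0.18) = 0.4453
−0.09·log₂(0.09) = 0.3127
−0.21·log₂(0.21) = 0.4728
−0.10·log₂(0.10) = 0.3322
Sum ≈ 2.5024 → 2.502 bits.

2.502 bits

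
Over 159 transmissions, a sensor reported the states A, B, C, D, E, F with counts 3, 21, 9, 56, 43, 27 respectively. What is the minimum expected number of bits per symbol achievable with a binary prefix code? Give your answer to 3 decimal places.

Probabilities are the counts divided by 159.
Repeatedly combine the two least-probable nodes; the expected code length is the sum of the merged weights.
merge 1/53 + 3/53 → 4/53
merge 4/53 + 7/53 → 11/53
merge 9/53 + 11/53 → 20/53
merge 43/159 + 56/159 → 33/53
merge 20/53 + 33/53 → 1
L = 4/53 + 11/53 + 20/53 + 33/53 + 1 = 121/53 ≈ 2.283 bits/symbol.

2.283 bits/symbol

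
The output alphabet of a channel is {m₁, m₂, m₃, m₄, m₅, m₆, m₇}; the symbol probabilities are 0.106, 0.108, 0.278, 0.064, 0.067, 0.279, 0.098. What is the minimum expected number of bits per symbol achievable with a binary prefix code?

2.574 bits/symbol

Repeatedly combine the two least-probable nodes; the expected code length is the sum of the merged weights.
merge 8/125 + 67/1000 → 131/1000
merge 49/500 + 53/500 → 51/250
merge 27/250 + 131/1000 → 239/1000
merge 51/250 + 239/1000 → 443/1000
merge 139/500 + 279/1000 → 557/1000
merge 443/1000 + 557/1000 → 1
L = 131/1000 + 51/250 + 239/1000 + 443/1000 + 557/1000 + 1 = 1287/500 = 2.574 bits/symbol.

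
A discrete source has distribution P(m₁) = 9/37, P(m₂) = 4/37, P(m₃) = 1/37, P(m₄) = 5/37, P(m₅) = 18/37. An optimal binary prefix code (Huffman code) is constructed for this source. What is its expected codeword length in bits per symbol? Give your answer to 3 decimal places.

Repeatedly combine the two least-probable nodes; the expected code length is the sum of the merged weights.
merge 1/37 + 4/37 → 5/37
merge 5/37 + 5/37 → 10/37
merge 9/37 + 10/37 → 19/37
merge 18/37 + 19/37 → 1
L = 5/37 + 10/37 + 19/37 + 1 = 71/37 ≈ 1.919 bits/symbol.

1.919 bits/symbol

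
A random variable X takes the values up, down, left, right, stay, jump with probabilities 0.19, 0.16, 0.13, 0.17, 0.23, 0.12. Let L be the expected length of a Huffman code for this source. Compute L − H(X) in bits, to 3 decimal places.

0.030 bits

Entropy H = −Σ p log₂ p ≈ 2.5502 bits.
Huffman merges: 3/25+13/100→1/4; 4/25+17/100→33/100; 19/100+23/100→21/50; 1/4+33/100→29/50; 21/50+29/50→1. L = 129/50 ≈ 2.5800.
L − H = 2.5800 − 2.5502 = 0.030 bits.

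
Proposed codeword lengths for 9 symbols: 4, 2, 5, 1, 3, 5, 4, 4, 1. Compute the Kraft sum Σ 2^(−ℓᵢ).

With common denominator 2^5 = 32: Σ 2^(−ℓᵢ) = 2/32 + 8/32 + 1/32 + 16/32 + 4/32 + 1/32 + 2/32 + 2/32 + 16/32 = 52/32 = 1.625.

1.625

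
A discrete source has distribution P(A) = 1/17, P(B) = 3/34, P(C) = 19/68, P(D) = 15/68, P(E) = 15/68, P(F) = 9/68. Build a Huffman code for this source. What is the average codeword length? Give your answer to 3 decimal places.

Repeatedly combine the two least-probable nodes; the expected code length is the sum of the merged weights.
merge 1/17 + 3/34 → 5/34
merge 9/68 + 5/34 → 19/68
merge 15/68 + 15/68 → 15/34
merge 19/68 + 19/68 → 19/34
merge 15/34 + 19/34 → 1
L = 5/34 + 19/68 + 15/34 + 19/34 + 1 = 165/68 ≈ 2.426 bits/symbol.

2.426 bits/symbol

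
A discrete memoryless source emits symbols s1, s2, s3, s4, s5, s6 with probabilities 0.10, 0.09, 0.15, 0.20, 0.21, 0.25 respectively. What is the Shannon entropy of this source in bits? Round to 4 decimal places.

H = −Σ pᵢ log₂ pᵢ.
−0.10·log₂(0.10) = 0.3322
−0.09·log₂(0.09) = 0.3127
−0.15·log₂(0.15) = 0.4105
−0.20·log₂(0.20) = 0.4644
−0.21·log₂(0.21) = 0.4728
−0.25·log₂(0.25) = 0.5000
Sum ≈ 2.4926 → 2.4926 bits.

2.4926 bits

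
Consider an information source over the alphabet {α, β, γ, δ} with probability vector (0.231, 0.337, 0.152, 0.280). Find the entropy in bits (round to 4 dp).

1.9445 bits

H = −Σ pᵢ log₂ pᵢ.
−0.231·log₂(0.231) = 0.4883
−0.337·log₂(0.337) = 0.5288
−0.152·log₂(0.152) = 0.4131
−0.280·log₂(0.280) = 0.5142
Sum ≈ 1.9445 → 1.9445 bits.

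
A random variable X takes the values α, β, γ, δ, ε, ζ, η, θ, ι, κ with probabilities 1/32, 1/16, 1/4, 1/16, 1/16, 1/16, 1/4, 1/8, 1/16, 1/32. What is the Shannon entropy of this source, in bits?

Each probability is a power of 1/2, so log₂(1/p) is an integer.
H = Σ p·log₂(1/p) = 1/32·5 + 1/16·4 + 1/4·2 + 1/16·4 + 1/16·4 + 1/16·4 + 1/4·2 + 1/8·3 + 1/16·4 + 1/32·5 = 2.9375 bits.

2.9375 bits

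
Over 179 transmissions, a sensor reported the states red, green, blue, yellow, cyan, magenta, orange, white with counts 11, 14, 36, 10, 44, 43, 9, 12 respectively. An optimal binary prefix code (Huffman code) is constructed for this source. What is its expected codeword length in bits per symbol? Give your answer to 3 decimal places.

Probabilities are the counts divided by 179.
Repeatedly combine the two least-probable nodes; the expected code length is the sum of the merged weights.
merge 9/179 + 10/179 → 19/179
merge 11/179 + 12/179 → 23/179
merge 14/179 + 19/179 → 33/179
merge 23/179 + 33/179 → 56/179
merge 36/179 + 43/179 → 79/179
merge 44/179 + 56/179 → 100/179
merge 79/179 + 100/179 → 1
L = 19/179 + 23/179 + 33/179 + 56/179 + 79/179 + 100/179 + 1 = 489/179 ≈ 2.732 bits/symbol.

2.732 bits/symbol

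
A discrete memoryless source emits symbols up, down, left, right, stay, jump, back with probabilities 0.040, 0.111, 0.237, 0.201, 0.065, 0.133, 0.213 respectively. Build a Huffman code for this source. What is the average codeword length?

Repeatedly combine the two least-probable nodes; the expected code length is the sum of the merged weights.
merge 1/25 + 13/200 → 21/200
merge 21/200 + 111/1000 → 27/125
merge 133/1000 + 201/1000 → 167/500
merge 213/1000 + 27/125 → 429/1000
merge 237/1000 + 167/500 → 571/1000
merge 429/1000 + 571/1000 → 1
L = 21/200 + 27/125 + 167/500 + 429/1000 + 571/1000 + 1 = 531/200 = 2.655 bits/symbol.

2.655 bits/symbol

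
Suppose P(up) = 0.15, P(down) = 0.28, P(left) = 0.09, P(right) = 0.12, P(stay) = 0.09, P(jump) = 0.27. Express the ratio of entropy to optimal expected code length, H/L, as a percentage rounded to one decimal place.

99.1%

Entropy H = −Σ p log₂ p ≈ 2.4272 bits.
Huffman merges: 9/100+9/100→9/50; 3/25+3/20→27/100; 9/50+27/100→9/20; 27/100+7/25→11/20; 9/20+11/20→1. L = 49/20 ≈ 2.4500.
Efficiency = H/L = 2.4272/2.4500 = 99.1%.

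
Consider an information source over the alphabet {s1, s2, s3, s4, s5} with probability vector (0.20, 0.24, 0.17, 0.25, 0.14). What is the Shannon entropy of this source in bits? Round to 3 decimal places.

2.290 bits

H = −Σ pᵢ log₂ pᵢ.
−0.20·log₂(0.20) = 0.4644
−0.24·log₂(0.24) = 0.4941
−0.17·log₂(0.17) = 0.4346
−0.25·log₂(0.25) = 0.5000
−0.14·log₂(0.14) = 0.3971
Sum ≈ 2.2902 → 2.290 bits.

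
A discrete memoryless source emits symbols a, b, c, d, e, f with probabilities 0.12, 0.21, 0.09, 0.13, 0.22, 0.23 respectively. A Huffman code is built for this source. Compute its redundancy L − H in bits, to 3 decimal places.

0.047 bits

Entropy H = −Σ p log₂ p ≈ 2.5034 bits.
Huffman merges: 9/100+3/25→21/100; 13/100+21/100→17/50; 21/100+11/50→43/100; 23/100+17/50→57/100; 43/100+57/100→1. L = 51/20 ≈ 2.5500.
L − H = 2.5500 − 2.5034 = 0.047 bits.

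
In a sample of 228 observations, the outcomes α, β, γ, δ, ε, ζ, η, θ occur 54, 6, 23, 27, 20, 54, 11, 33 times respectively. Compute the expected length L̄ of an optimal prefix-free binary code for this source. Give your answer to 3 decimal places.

2.763 bits/symbol

Probabilities are the counts divided by 228.
Repeatedly combine the two least-probable nodes; the expected code length is the sum of the merged weights.
merge 1/38 + 11/228 → 17/228
merge 17/228 + 5/57 → 37/228
merge 23/228 + 9/76 → 25/114
merge 11/76 + 37/228 → 35/114
merge 25/114 + 9/38 → 26/57
merge 9/38 + 35/114 → 31/57
merge 26/57 + 31/57 → 1
L = 17/228 + 37/228 + 25/114 + 35/114 + 26/57 + 31/57 + 1 = 105/38 ≈ 2.763 bits/symbol.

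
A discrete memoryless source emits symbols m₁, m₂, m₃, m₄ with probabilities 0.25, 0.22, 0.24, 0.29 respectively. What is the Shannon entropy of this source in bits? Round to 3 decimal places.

H = −Σ pᵢ log₂ pᵢ.
−0.25·log₂(0.25) = 0.5000
−0.22·log₂(0.22) = 0.4806
−0.24·log₂(0.24) = 0.4941
−0.29·log₂(0.29) = 0.5179
Sum ≈ 1.9926 → 1.993 bits.

1.993 bits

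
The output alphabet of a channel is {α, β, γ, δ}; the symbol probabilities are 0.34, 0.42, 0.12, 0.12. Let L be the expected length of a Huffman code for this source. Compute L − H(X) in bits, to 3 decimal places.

Entropy H = −Σ p log₂ p ≈ 1.7890 bits.
Huffman merges: 3/25+3/25→6/25; 6/25+17/50→29/50; 21/50+29/50→1. L = 91/50 ≈ 1.8200.
L − H = 1.8200 − 1.7890 = 0.031 bits.

0.031 bits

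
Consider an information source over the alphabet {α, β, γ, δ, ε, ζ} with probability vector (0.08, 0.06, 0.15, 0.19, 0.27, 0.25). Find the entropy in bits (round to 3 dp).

2.411 bits

H = −Σ pᵢ log₂ pᵢ.
−0.08·log₂(0.08) = 0.2915
−0.06·log₂(0.06) = 0.2435
−0.15·log₂(0.15) = 0.4105
−0.19·log₂(0.19) = 0.4552
−0.27·log₂(0.27) = 0.5100
−0.25·log₂(0.25) = 0.5000
Sum ≈ 2.4108 → 2.411 bits.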